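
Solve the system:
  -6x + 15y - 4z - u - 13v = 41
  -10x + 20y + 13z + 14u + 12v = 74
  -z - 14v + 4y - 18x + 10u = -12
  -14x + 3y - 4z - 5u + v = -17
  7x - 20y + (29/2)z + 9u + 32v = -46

no solution

Row-reduce:
R1 ← R1 / (-6).
R2 ← R2 + 10·R1.
R3 ← R3 + 18·R1.
R4 ← R4 + 14·R1.
R5 ← R5 − 7·R1.
R2 ← R2 / (-5).
R1 ← R1 + 5/2·R2.
R3 ← R3 + 41·R2.
R4 ← R4 + 32·R2.
R5 ← R5 + 5/2·R2.
R3 ← R3 / (-2254/15).
R1 ← R1 + 55/6·R3.
R2 ← R2 + 59/15·R3.
R4 ← R4 + 1808/15·R3.
R4 ← R4 / (-11624/1127).
R1 ← R1 + 702/1127·R4.
R2 ← R2 + 125/1127·R4.
R3 ← R3 − 866/1127·R4.
Row 5 reduces to 0 = -1, a contradiction. The system is inconsistent.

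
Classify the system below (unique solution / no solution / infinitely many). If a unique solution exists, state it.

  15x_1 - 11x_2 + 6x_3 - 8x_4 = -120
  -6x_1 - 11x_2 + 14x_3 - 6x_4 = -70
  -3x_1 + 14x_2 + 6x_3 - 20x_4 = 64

Row-reduce:
R1 ← R1 / (15).
R2 ← R2 + 6·R1.
R3 ← R3 + 3·R1.
R2 ← R2 / (-77/5).
R1 ← R1 + 11/15·R2.
R3 ← R3 − 59/5·R2.
R3 ← R3 / (1522/77).
R1 ← R1 + 8/21·R3.
R2 ← R2 + 82/77·R3.
Rank is 3 with 4 unknowns, leaving x_4 free.

infinitely many solutions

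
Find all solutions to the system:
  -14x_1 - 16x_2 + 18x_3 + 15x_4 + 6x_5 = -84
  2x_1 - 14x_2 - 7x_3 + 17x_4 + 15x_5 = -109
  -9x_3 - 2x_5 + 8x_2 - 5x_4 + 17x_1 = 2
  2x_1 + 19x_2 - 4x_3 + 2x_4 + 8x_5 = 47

infinitely many solutions

Row-reduce:
R1 ← R1 / (-14).
R2 ← R2 − 2·R1.
R3 ← R3 − 17·R1.
R4 ← R4 − 2·R1.
R2 ← R2 / (-114/7).
R1 ← R1 − 8/7·R2.
R3 ← R3 + 80/7·R2.
R4 ← R4 − 117/7·R2.
R3 ← R3 / (910/57).
R1 ← R1 + 91/57·R3.
R2 ← R2 − 31/114·R3.
R4 ← R4 + 227/38·R3.
R4 ← R4 / (17259/728).
R1 ← R1 − 1/4·R4.
R2 ← R2 + 853/728·R4.
R3 ← R3 + 5/364·R4.
Rank is 4 with 5 unknowns, leaving x_5 free.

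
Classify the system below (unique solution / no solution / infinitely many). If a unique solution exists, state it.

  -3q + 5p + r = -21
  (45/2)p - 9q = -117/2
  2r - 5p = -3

Row-reduce:
R1 ← R1 / (5).
R2 ← R2 − 45/2·R1.
R3 ← R3 + 5·R1.
R2 ← R2 / (9/2).
R1 ← R1 + 3/5·R2.
R3 ← R3 + 3·R2.
Rank is 2 with 3 unknowns, leaving r free.

infinitely many solutions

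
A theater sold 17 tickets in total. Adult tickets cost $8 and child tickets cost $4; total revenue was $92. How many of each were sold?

adult tickets: 6, child tickets: 11

Let a = adult tickets, c = child tickets.
  a + c = 17
  8a + 4c = 92
Row-reduce the augmented matrix:
R2 ← R2 − 8·R1.
R2 ← R2 / (-4).
R1 ← R1 − 1·R2.
Reading off the reduced rows gives a = 6, c = 11.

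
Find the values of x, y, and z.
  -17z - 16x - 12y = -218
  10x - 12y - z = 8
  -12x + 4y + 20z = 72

x = 5, y = 3, z = 6

Row-reduce the augmented matrix:
R1 ← R1 / (-16).
R2 ← R2 − 10·R1.
R3 ← R3 + 12·R1.
R2 ← R2 / (-39/2).
R1 ← R1 − 3/4·R2.
R3 ← R3 − 13·R2.
R3 ← R3 / (25).
R1 ← R1 − 8/13·R3.
R2 ← R2 − 31/52·R3.
Reading off the reduced rows gives x = 5, y = 3, z = 6.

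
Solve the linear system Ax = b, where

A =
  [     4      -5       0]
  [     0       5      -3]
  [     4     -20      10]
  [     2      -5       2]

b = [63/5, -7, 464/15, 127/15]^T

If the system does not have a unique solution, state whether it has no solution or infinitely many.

Row-reduce the augmented matrix:
R1 ← R1 / (4).
R3 ← R3 − 4·R1.
R4 ← R4 − 2·R1.
R2 ← R2 / (5).
R1 ← R1 + 5/4·R2.
R3 ← R3 + 15·R2.
R4 ← R4 + 5/2·R2.
R1 ← R1 + 3/4·R3.
R2 ← R2 + 3/5·R3.
R4 ← R4 − 1/2·R3.
R4 reduces to 0 = 0, so the extra equation is consistent.
Reading off the reduced rows gives x_1 = -3/5, x_2 = -3, x_3 = -8/3.

x_1 = -3/5, x_2 = -3, x_3 = -8/3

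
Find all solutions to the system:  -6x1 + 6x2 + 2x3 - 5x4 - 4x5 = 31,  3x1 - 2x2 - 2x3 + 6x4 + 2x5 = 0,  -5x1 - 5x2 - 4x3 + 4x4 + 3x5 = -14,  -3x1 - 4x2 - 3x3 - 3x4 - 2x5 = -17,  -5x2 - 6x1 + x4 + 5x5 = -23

Row-reduce the augmented matrix:
R1 ← R1 / (-6).
R2 ← R2 − 3·R1.
R3 ← R3 + 5·R1.
R4 ← R4 + 3·R1.
R5 ← R5 + 6·R1.
R1 ← R1 + 1·R2.
R3 ← R3 + 10·R2.
R4 ← R4 + 7·R2.
R5 ← R5 + 11·R2.
R3 ← R3 / (-47/3).
R1 ← R1 + 4/3·R3.
R2 ← R2 + 1·R3.
R4 ← R4 + 11·R3.
R5 ← R5 + 13·R3.
R4 ← R4 / (-593/94).
R1 ← R1 − 31/47·R4.
R2 ← R2 − 35/47·R4.
R3 ← R3 + 259/94·R4.
R5 ← R5 − 408/47·R4.
R5 ← R5 / (-1408/593).
R1 ← R1 + 200/593·R5.
R2 ← R2 + 551/593·R5.
R3 ← R3 − 912/593·R5.
R4 ← R4 − 418/593·R5.
Reading off the reduced rows gives x1 = -2, x2 = 2, x3 = 4, x4 = 5, x5 = -6.

x1 = -2, x2 = 2, x3 = 4, x4 = 5, x5 = -6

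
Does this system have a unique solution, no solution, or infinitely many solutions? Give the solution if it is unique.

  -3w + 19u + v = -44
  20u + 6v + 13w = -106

Row-reduce:
R1 ← R1 / (19).
R2 ← R2 − 20·R1.
R2 ← R2 / (94/19).
R1 ← R1 − 1/19·R2.
Rank is 2 with 3 unknowns, leaving w free.

infinitely many solutions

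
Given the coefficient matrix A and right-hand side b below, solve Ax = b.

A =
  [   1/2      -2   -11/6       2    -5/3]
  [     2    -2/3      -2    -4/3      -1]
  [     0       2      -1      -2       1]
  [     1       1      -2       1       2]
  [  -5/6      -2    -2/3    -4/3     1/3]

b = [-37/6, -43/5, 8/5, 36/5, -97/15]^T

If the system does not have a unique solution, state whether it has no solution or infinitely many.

x_1 = 0, x_2 = 2, x_3 = 1, x_4 = 2, x_5 = 13/5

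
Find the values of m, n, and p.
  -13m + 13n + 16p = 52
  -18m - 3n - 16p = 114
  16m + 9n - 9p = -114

m = -6, n = -2, p = 0

Row-reduce the augmented matrix:
R1 ← R1 / (-13).
R2 ← R2 + 18·R1.
R3 ← R3 − 16·R1.
R2 ← R2 / (-21).
R1 ← R1 + 1·R2.
R3 ← R3 − 25·R2.
R3 ← R3 / (-9481/273).
R1 ← R1 − 160/273·R3.
R2 ← R2 − 496/273·R3.
Reading off the reduced rows gives m = -6, n = -2, p = 0.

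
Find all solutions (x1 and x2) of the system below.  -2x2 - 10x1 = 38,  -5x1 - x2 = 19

infinitely many solutions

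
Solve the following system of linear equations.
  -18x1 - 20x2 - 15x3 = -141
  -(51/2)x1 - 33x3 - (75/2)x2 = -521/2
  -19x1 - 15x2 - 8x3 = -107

no solution

Row-reduce:
R1 ← R1 / (-18).
R2 ← R2 + 51/2·R1.
R3 ← R3 + 19·R1.
R2 ← R2 / (-55/6).
R1 ← R1 − 10/9·R2.
R3 ← R3 − 55/9·R2.
Row 3 reduces to 0 = 4/3, a contradiction. The system is inconsistent.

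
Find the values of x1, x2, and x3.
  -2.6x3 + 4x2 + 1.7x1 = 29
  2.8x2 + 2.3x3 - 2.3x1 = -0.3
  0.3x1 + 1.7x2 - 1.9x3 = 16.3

x1 = 0, x2 = 4, x3 = -5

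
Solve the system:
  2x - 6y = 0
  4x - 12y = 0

infinitely many solutions

Row-reduce:
R1 ← R1 / (2).
R2 ← R2 − 4·R1.
Rank is 1 with 2 unknowns, leaving y free.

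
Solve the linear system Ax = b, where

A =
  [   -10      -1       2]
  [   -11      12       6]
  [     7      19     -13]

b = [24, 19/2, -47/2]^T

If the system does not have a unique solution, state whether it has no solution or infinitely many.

Row-reduce the augmented matrix:
R1 ← R1 / (-10).
R2 ← R2 + 11·R1.
R3 ← R3 − 7·R1.
R2 ← R2 / (131/10).
R1 ← R1 − 1/10·R2.
R3 ← R3 − 183/10·R2.
R3 ← R3 / (-2215/131).
R1 ← R1 + 30/131·R3.
R2 ← R2 − 38/131·R3.
Reading off the reduced rows gives x_1 = -5/2, x_2 = -1, x_3 = -1.

x_1 = -5/2, x_2 = -1, x_3 = -1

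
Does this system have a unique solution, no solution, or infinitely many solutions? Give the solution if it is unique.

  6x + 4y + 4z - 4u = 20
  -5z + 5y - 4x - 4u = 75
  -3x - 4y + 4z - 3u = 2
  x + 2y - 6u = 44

x = -4, y = 6, z = -1, u = -6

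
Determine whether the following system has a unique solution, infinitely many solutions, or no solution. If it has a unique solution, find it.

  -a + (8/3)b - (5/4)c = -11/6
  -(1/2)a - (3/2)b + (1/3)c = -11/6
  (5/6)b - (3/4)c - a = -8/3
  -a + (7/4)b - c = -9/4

Row-reduce the augmented matrix:
R1 ← R1 / (-1).
R2 ← R2 + 1/2·R1.
R3 ← R3 + 1·R1.
R4 ← R4 + 1·R1.
R2 ← R2 / (-17/6).
R1 ← R1 + 8/3·R2.
R3 ← R3 + 11/6·R2.
R4 ← R4 + 11/12·R2.
R3 ← R3 / (-49/408).
R1 ← R1 − 71/204·R3.
R2 ← R2 + 23/68·R3.
R4 ← R4 + 49/816·R3.
R4 reduces to 0 = 0, so the extra equation is consistent.
Reading off the reduced rows gives a = 2, b = 1, c = 2.

a = 2, b = 1, c = 2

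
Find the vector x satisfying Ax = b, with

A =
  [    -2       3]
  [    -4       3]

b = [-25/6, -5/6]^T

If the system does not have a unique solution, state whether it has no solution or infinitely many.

x_1 = -5/3, x_2 = -5/2

Row-reduce the augmented matrix:
R1 ← R1 / (-2).
R2 ← R2 + 4·R1.
R2 ← R2 / (-3).
R1 ← R1 + 3/2·R2.
Reading off the reduced rows gives x_1 = -5/3, x_2 = -5/2.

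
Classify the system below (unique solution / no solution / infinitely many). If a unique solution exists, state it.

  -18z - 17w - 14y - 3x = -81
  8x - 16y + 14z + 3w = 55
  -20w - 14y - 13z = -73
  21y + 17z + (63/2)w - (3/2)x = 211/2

infinitely many solutions

Row-reduce:
R1 ← R1 / (-3).
R2 ← R2 − 8·R1.
R4 ← R4 + 3/2·R1.
R2 ← R2 / (-160/3).
R1 ← R1 − 14/3·R2.
R3 ← R3 + 14·R2.
R4 ← R4 − 28·R2.
R3 ← R3 / (-163/40).
R1 ← R1 − 121/40·R3.
R2 ← R2 − 51/80·R3.
R4 ← R4 − 163/20·R3.
Rank is 3 with 4 unknowns, leaving w free.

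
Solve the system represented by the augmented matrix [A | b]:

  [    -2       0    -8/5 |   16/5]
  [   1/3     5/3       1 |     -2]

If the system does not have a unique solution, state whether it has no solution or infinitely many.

Row-reduce:
R1 ← R1 / (-2).
R2 ← R2 − 1/3·R1.
R2 ← R2 / (5/3).
Rank is 2 with 3 unknowns, leaving x_3 free.

infinitely many solutions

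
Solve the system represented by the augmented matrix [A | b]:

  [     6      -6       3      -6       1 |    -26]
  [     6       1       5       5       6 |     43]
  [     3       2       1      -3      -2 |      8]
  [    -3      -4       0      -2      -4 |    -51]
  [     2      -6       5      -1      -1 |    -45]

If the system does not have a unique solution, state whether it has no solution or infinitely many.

Row-reduce the augmented matrix:
R1 ← R1 / (6).
R2 ← R2 − 6·R1.
R3 ← R3 − 3·R1.
R4 ← R4 + 3·R1.
R5 ← R5 − 2·R1.
R2 ← R2 / (7).
R1 ← R1 + 1·R2.
R3 ← R3 − 5·R2.
R4 ← R4 + 7·R2.
R5 ← R5 + 4·R2.
R3 ← R3 / (-27/14).
R1 ← R1 − 11/14·R3.
R2 ← R2 − 2/7·R3.
R4 ← R4 − 7/2·R3.
R5 ← R5 − 36/7·R3.
R4 ← R4 / (-223/27).
R1 ← R1 + 71/27·R4.
R2 ← R2 − 11/27·R4.
R3 ← R3 − 110/27·R4.
R5 ← R5 + 41/3·R4.
R5 ← R5 / (725/669).
R1 ← R1 − 962/669·R5.
R2 ← R2 + 146/223·R5.
R3 ← R3 + 345/223·R5.
R4 ← R4 − 257/223·R5.
Reading off the reduced rows gives x_1 = 3, x_2 = 6, x_3 = -2, x_4 = 1, x_5 = 4.

x_1 = 3, x_2 = 6, x_3 = -2, x_4 = 1, x_5 = 4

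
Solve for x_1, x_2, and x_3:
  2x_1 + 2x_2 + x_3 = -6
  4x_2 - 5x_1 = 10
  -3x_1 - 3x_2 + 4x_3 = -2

x_1 = -2, x_2 = 0, x_3 = -2

Row-reduce the augmented matrix:
R1 ← R1 / (2).
R2 ← R2 + 5·R1.
R3 ← R3 + 3·R1.
R2 ← R2 / (9).
R1 ← R1 − 1·R2.
R3 ← R3 / (11/2).
R1 ← R1 − 2/9·R3.
R2 ← R2 − 5/18·R3.
Reading off the reduced rows gives x_1 = -2, x_2 = 0, x_3 = -2.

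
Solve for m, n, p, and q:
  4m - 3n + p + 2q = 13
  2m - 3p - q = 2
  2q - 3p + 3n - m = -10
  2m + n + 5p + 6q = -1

Row-reduce the augmented matrix:
R1 ← R1 / (4).
R2 ← R2 − 2·R1.
R3 ← R3 + 1·R1.
R4 ← R4 − 2·R1.
R2 ← R2 / (3/2).
R1 ← R1 + 3/4·R2.
R3 ← R3 − 9/4·R2.
R4 ← R4 − 5/2·R2.
R3 ← R3 / (5/2).
R1 ← R1 + 3/2·R3.
R2 ← R2 + 7/3·R3.
R4 ← R4 − 31/3·R3.
R4 ← R4 / (-72/5).
R1 ← R1 − 14/5·R4.
R2 ← R2 − 19/5·R4.
R3 ← R3 − 11/5·R4.
Reading off the reduced rows gives m = 1, n = -3, p = 0, q = 0.

m = 1, n = -3, p = 0, q = 0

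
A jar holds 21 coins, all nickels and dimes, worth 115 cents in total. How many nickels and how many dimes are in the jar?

nickels: 19, dimes: 2

Let n = nickels, d = dimes.
  n + d = 21
  5n + 10d = 115
From equation 1: n = 21 − d.
Substitute into equation 2 and solve: d = 2.
Then n = 19.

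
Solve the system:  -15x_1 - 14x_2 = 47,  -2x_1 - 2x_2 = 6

x_1 = -5, x_2 = 2

Row-reduce the augmented matrix:
R1 ← R1 / (-15).
R2 ← R2 + 2·R1.
R2 ← R2 / (-2/15).
R1 ← R1 − 14/15·R2.
Reading off the reduced rows gives x_1 = -5, x_2 = 2.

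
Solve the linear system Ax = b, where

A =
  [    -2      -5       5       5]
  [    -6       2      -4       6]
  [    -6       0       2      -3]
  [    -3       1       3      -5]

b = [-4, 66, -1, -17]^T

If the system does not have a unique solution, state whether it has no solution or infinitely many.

x_1 = -3, x_2 = 5, x_3 = -2, x_4 = 5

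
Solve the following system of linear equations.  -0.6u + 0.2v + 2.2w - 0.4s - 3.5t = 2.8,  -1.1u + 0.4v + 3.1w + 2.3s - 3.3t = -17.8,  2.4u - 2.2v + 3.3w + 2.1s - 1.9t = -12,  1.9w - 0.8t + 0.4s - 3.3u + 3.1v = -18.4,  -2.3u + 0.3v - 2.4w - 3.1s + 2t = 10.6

u = 4, v = 1, w = -5, s = -5, t = -4

Row-reduce the augmented matrix:
R1 ← R1 / (-3/5).
R2 ← R2 + 11/10·R1.
R3 ← R3 − 12/5·R1.
R4 ← R4 + 33/10·R1.
R5 ← R5 + 23/10·R1.
R2 ← R2 / (1/30).
R1 ← R1 + 1/3·R2.
R3 ← R3 + 7/5·R2.
R4 ← R4 − 2·R2.
R5 ← R5 + 7/15·R2.
R3 ← R3 / (-271/10).
R1 ← R1 + 13·R3.
R2 ← R2 + 28·R3.
R4 ← R4 − 229/5·R3.
R5 ← R5 + 239/10·R3.
R4 ← R4 / (49804/1355).
R1 ← R1 + 8226/271·R4.
R2 ← R2 + 11151/271·R4.
R3 ← R3 + 1279/271·R4.
R5 ← R5 + 97421/1355·R4.
R5 ← R5 / (8072933/996080).
R1 ← R1 − 313173/99608·R5.
R2 ← R2 − 710875/199216·R5.
R3 ← R3 + 185309/199216·R5.
R4 ← R4 − 139859/199216·R5.
Reading off the reduced rows gives u = 4, v = 1, w = -5, s = -5, t = -4.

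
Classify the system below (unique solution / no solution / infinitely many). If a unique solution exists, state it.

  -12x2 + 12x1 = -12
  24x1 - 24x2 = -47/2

no solution

Row-reduce:
R1 ← R1 / (12).
R2 ← R2 − 24·R1.
Row 2 reduces to 0 = 1/2, a contradiction. The system is inconsistent.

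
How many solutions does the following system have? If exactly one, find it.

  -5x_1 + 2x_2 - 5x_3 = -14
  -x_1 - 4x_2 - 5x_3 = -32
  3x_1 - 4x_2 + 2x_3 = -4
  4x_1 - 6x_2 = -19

no solution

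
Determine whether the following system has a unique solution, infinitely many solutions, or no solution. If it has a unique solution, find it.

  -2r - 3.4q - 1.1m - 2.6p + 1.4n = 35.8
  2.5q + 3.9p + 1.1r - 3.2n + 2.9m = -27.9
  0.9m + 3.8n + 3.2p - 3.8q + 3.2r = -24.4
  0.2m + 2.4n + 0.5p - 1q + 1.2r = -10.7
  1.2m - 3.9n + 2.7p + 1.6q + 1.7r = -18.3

m = 0, n = -3, p = -5, q = -5, r = -5

Row-reduce the augmented matrix:
R1 ← R1 / (-11/10).
R2 ← R2 − 29/10·R1.
R3 ← R3 − 9/10·R1.
R4 ← R4 − 1/5·R1.
R5 ← R5 − 6/5·R1.
R2 ← R2 / (27/55).
R1 ← R1 + 14/11·R2.
R3 ← R3 − 272/55·R2.
R4 ← R4 − 146/55·R2.
R5 ← R5 + 261/110·R2.
R3 ← R3 / (4163/135).
R1 ← R1 + 143/27·R3.
R2 ← R2 + 325/54·R3.
R4 ← R4 − 4321/270·R3.
R5 ← R5 + 173/12·R3.
R4 ← R4 / (61527/20815).
R1 ← R1 + 15043/4163·R4.
R2 ← R2 + 14509/8326·R4.
R3 ← R3 − 7902/4163·R4.
R5 ← R5 + 498311/83260·R4.
R5 ← R5 / (1597073/1230540).
R1 ← R1 + 34895/61527·R5.
R2 ← R2 − 57217/123054·R5.
R3 ← R3 − 18822/20509·R5.
R4 ← R4 − 16082/61527·R5.
Reading off the reduced rows gives m = 0, n = -3, p = -5, q = -5, r = -5.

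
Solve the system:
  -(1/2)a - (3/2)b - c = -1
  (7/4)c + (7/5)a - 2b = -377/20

Row-reduce:
R1 ← R1 / (-1/2).
R2 ← R2 − 7/5·R1.
R2 ← R2 / (-31/5).
R1 ← R1 − 3·R2.
Rank is 2 with 3 unknowns, leaving c free.

infinitely many solutions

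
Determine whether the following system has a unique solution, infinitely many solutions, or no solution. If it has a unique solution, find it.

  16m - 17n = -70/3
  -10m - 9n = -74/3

m = 2/3, n = 2

Row-reduce the augmented matrix:
R1 ← R1 / (16).
R2 ← R2 + 10·R1.
R2 ← R2 / (-157/8).
R1 ← R1 + 17/16·R2.
Reading off the reduced rows gives m = 2/3, n = 2.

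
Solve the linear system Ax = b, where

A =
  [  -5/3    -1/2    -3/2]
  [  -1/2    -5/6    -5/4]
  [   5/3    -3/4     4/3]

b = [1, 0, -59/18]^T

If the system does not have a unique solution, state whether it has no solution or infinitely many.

Row-reduce the augmented matrix:
R1 ← R1 / (-5/3).
R2 ← R2 + 1/2·R1.
R3 ← R3 − 5/3·R1.
R2 ← R2 / (-41/60).
R1 ← R1 − 3/10·R2.
R3 ← R3 + 5/4·R2.
R3 ← R3 / (319/246).
R1 ← R1 − 45/82·R3.
R2 ← R2 − 48/41·R3.
Reading off the reduced rows gives x_1 = 0, x_2 = 2, x_3 = -4/3.

x_1 = 0, x_2 = 2, x_3 = -4/3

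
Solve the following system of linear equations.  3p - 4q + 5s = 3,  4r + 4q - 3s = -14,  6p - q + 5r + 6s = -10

infinitely many solutions

Row-reduce:
R1 ← R1 / (3).
R3 ← R3 − 6·R1.
R2 ← R2 / (4).
R1 ← R1 + 4/3·R2.
R3 ← R3 − 7·R2.
R3 ← R3 / (-2).
R1 ← R1 − 4/3·R3.
R2 ← R2 − 1·R3.
Rank is 3 with 4 unknowns, leaving s free.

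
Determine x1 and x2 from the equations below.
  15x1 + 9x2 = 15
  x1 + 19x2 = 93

x1 = -2, x2 = 5

Row-reduce the augmented matrix:
R1 ← R1 / (15).
R2 ← R2 − 1·R1.
R2 ← R2 / (92/5).
R1 ← R1 − 3/5·R2.
Reading off the reduced rows gives x1 = -2, x2 = 5.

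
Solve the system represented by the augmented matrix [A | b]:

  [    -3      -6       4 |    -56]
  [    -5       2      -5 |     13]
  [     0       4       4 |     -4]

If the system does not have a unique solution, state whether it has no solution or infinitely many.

x_1 = 4, x_2 = 4, x_3 = -5

Row-reduce the augmented matrix:
R1 ← R1 / (-3).
R2 ← R2 + 5·R1.
R2 ← R2 / (12).
R1 ← R1 − 2·R2.
R3 ← R3 − 4·R2.
R3 ← R3 / (71/9).
R1 ← R1 − 11/18·R3.
R2 ← R2 + 35/36·R3.
Reading off the reduced rows gives x_1 = 4, x_2 = 4, x_3 = -5.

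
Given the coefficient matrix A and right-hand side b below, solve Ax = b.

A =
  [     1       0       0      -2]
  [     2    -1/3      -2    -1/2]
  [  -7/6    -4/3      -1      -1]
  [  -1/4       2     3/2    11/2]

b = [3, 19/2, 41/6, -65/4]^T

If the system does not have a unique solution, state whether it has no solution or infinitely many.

Row-reduce:
R2 ← R2 − 2·R1.
R3 ← R3 + 7/6·R1.
R4 ← R4 + 1/4·R1.
R2 ← R2 / (-1/3).
R3 ← R3 + 4/3·R2.
R4 ← R4 − 2·R2.
R3 ← R3 / (7).
R2 ← R2 − 6·R3.
R4 ← R4 + 21/2·R3.
Rank is 3 with 4 unknowns, leaving x_4 free.

infinitely many solutions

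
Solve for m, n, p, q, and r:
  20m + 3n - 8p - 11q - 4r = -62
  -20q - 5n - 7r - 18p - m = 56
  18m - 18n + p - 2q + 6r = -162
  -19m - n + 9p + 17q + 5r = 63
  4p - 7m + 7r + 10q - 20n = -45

m = -5, n = 3, p = -4, q = 1, r = -2

Row-reduce the augmented matrix:
R1 ← R1 / (20).
R2 ← R2 + 1·R1.
R3 ← R3 − 18·R1.
R4 ← R4 + 19·R1.
R5 ← R5 + 7·R1.
R2 ← R2 / (-97/20).
R1 ← R1 − 3/20·R2.
R3 ← R3 + 207/10·R2.
R4 ← R4 − 37/20·R2.
R5 ← R5 + 379/20·R2.
R3 ← R3 / (8413/97).
R1 ← R1 + 94/97·R3.
R2 ← R2 − 368/97·R3.
R4 ← R4 + 545/97·R3.
R5 ← R5 − 7090/97·R3.
R4 ← R4 / (41265/8413).
R1 ← R1 + 21/179·R4.
R2 ← R2 − 463/8413·R4.
R3 ← R3 − 9274/8413·R4.
R5 ← R5 − 49385/8413·R4.
R5 ← R5 / (-602/393).
R1 ← R1 − 7/131·R5.
R2 ← R2 + 802/2751·R5.
R3 ← R3 − 620/2751·R5.
R4 ← R4 − 598/2751·R5.
Reading off the reduced rows gives m = -5, n = 3, p = -4, q = 1, r = -2.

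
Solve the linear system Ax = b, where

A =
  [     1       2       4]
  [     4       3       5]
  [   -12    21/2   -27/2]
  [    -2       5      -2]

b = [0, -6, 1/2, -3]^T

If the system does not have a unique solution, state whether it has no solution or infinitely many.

Row-reduce:
R2 ← R2 − 4·R1.
R3 ← R3 + 12·R1.
R4 ← R4 + 2·R1.
R2 ← R2 / (-5).
R1 ← R1 − 2·R2.
R3 ← R3 − 69/2·R2.
R4 ← R4 − 9·R2.
R3 ← R3 / (-207/5).
R1 ← R1 + 2/5·R3.
R2 ← R2 − 11/5·R3.
R4 ← R4 + 69/5·R3.
Row 4 reduces to 0 = -1/6, a contradiction. The system is inconsistent.

no solution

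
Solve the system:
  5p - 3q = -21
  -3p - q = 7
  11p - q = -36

no solution

Row-reduce:
R1 ← R1 / (5).
R2 ← R2 + 3·R1.
R3 ← R3 − 11·R1.
R2 ← R2 / (-14/5).
R1 ← R1 + 3/5·R2.
R3 ← R3 − 28/5·R2.
Row 3 reduces to 0 = -1, a contradiction. The system is inconsistent.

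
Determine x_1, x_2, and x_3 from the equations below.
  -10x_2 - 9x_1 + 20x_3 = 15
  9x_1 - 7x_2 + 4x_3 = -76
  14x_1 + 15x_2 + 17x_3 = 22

x_1 = -5, x_2 = 5, x_3 = 1

Row-reduce the augmented matrix:
R1 ← R1 / (-9).
R2 ← R2 − 9·R1.
R3 ← R3 − 14·R1.
R2 ← R2 / (-17).
R1 ← R1 − 10/9·R2.
R3 ← R3 + 5/9·R2.
R3 ← R3 / (7241/153).
R1 ← R1 + 100/153·R3.
R2 ← R2 + 24/17·R3.
Reading off the reduced rows gives x_1 = -5, x_2 = 5, x_3 = 1.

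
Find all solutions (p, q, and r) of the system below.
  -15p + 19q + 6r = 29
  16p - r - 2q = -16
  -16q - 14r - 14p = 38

p = -1, q = 2, r = -4

Row-reduce the augmented matrix:
R1 ← R1 / (-15).
R2 ← R2 − 16·R1.
R3 ← R3 + 14·R1.
R2 ← R2 / (274/15).
R1 ← R1 + 19/15·R2.
R3 ← R3 + 506/15·R2.
R3 ← R3 / (-1319/137).
R1 ← R1 + 7/274·R3.
R2 ← R2 − 81/274·R3.
Reading off the reduced rows gives p = -1, q = 2, r = -4.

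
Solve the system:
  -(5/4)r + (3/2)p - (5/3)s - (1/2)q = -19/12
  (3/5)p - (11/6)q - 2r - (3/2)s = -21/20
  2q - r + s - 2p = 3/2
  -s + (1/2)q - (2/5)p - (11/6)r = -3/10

p = -1/2, q = 0, r = 0, s = 1/2

Row-reduce the augmented matrix:
R1 ← R1 / (3/2).
R2 ← R2 − 3/5·R1.
R3 ← R3 + 2·R1.
R4 ← R4 + 2/5·R1.
R2 ← R2 / (-49/30).
R1 ← R1 + 1/3·R2.
R3 ← R3 − 4/3·R2.
R4 ← R4 − 11/30·R2.
R3 ← R3 / (-572/147).
R1 ← R1 + 155/294·R3.
R2 ← R2 − 45/49·R3.
R4 ← R4 + 368/147·R3.
R4 ← R4 / (-1049/2574).
R1 ← R1 + 2345/3432·R4.
R2 ← R2 − 35/572·R4.
R3 ← R3 − 839/1716·R4.
Reading off the reduced rows gives p = -1/2, q = 0, r = 0, s = 1/2.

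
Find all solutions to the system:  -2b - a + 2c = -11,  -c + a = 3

Row-reduce:
R1 ← R1 / (-1).
R2 ← R2 − 1·R1.
R2 ← R2 / (-2).
R1 ← R1 − 2·R2.
Rank is 2 with 3 unknowns, leaving c free.

infinitely many solutions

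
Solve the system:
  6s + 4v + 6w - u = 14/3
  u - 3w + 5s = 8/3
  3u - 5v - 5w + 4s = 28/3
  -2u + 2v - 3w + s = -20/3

u = 2/3, v = -5/3, w = 1, s = 1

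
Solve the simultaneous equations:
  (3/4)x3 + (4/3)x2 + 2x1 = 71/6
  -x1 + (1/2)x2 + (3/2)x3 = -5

infinitely many solutions

Row-reduce:
R1 ← R1 / (2).
R2 ← R2 + 1·R1.
R2 ← R2 / (7/6).
R1 ← R1 − 2/3·R2.
Rank is 2 with 3 unknowns, leaving x3 free.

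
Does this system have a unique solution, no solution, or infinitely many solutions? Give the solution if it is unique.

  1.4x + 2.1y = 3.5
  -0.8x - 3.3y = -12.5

Row-reduce the augmented matrix:
R1 ← R1 / (7/5).
R2 ← R2 + 4/5·R1.
R2 ← R2 / (-21/10).
R1 ← R1 − 3/2·R2.
Reading off the reduced rows gives x = -5, y = 5.

x = -5, y = 5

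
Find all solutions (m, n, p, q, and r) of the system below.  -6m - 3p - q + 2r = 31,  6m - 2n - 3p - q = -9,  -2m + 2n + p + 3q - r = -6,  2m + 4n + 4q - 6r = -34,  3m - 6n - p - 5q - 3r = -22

Row-reduce the augmented matrix:
R1 ← R1 / (-6).
R2 ← R2 − 6·R1.
R3 ← R3 + 2·R1.
R4 ← R4 − 2·R1.
R5 ← R5 − 3·R1.
R2 ← R2 / (-2).
R3 ← R3 − 2·R2.
R4 ← R4 − 4·R2.
R5 ← R5 + 6·R2.
R3 ← R3 / (-4).
R1 ← R1 − 1/2·R3.
R2 ← R2 − 3·R3.
R4 ← R4 + 13·R3.
R5 ← R5 − 31/2·R3.
R4 ← R4 / (-14/3).
R1 ← R1 − 1/3·R4.
R2 ← R2 − 2·R4.
R3 ← R3 + 1/3·R4.
R5 ← R5 − 17/3·R4.
R5 ← R5 / (-135/14).
R1 ← R1 + 13/28·R5.
R2 ← R2 + 25/14·R5.
R3 ← R3 − 5/56·R5.
R4 ← R4 − 29/56·R5.
Reading off the reduced rows gives m = -2, n = 3, p = -2, q = -3, r = 5.

m = -2, n = 3, p = -2, q = -3, r = 5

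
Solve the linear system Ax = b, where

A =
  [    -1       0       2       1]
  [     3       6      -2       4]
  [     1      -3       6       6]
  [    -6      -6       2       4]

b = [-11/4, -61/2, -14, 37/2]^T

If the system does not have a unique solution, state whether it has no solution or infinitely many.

x_1 = -2, x_2 = -3, x_3 = -5/4, x_4 = -9/4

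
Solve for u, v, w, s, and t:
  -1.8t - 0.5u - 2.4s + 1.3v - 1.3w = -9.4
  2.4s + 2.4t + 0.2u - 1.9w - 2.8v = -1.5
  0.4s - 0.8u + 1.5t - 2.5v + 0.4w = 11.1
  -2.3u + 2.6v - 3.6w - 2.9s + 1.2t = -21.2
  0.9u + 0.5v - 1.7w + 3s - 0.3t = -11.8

u = -2, v = -3, w = 5, s = 0, t = 0

Row-reduce the augmented matrix:
R1 ← R1 / (-1/2).
R2 ← R2 − 1/5·R1.
R3 ← R3 + 4/5·R1.
R4 ← R4 + 23/10·R1.
R5 ← R5 − 9/10·R1.
R2 ← R2 / (-57/25).
R1 ← R1 + 13/5·R2.
R3 ← R3 + 229/50·R2.
R4 ← R4 + 169/50·R2.
R5 ← R5 − 71/25·R2.
R3 ← R3 / (8369/1140).
R1 ← R1 − 611/114·R3.
R2 ← R2 − 121/114·R3.
R4 ← R4 − 6803/1140·R3.
R5 ← R5 + 4021/570·R3.
R4 ← R4 / (410919/83690).
R1 ← R1 − 18196/8369·R4.
R2 ← R2 + 6916/8369·R4.
R3 ← R3 − 1536/8369·R4.
R5 ← R5 − 73999/41845·R4.
R5 ← R5 / (-3704333/1369730).
R1 ← R1 + 244207/136973·R5.
R2 ← R2 − 21457/136973·R5.
R3 ← R3 + 12846/136973·R5.
R4 ← R4 − 172187/136973·R5.
Reading off the reduced rows gives u = -2, v = -3, w = 5, s = 0, t = 0.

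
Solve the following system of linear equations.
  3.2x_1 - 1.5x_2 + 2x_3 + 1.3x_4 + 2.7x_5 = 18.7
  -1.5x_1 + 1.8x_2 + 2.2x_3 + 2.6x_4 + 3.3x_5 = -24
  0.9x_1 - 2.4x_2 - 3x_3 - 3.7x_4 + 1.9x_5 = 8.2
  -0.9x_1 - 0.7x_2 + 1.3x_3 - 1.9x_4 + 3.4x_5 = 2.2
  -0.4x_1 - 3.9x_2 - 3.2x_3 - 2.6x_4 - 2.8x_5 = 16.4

x_1 = 5, x_2 = -4, x_3 = 5, x_4 = -4, x_5 = -3

Row-reduce the augmented matrix:
R1 ← R1 / (16/5).
R2 ← R2 + 3/2·R1.
R3 ← R3 − 9/10·R1.
R4 ← R4 + 9/10·R1.
R5 ← R5 + 2/5·R1.
R2 ← R2 / (351/320).
R1 ← R1 + 15/32·R2.
R3 ← R3 + 633/320·R2.
R4 ← R4 + 359/320·R2.
R5 ← R5 + 327/80·R2.
R3 ← R3 / (1226/585).
R1 ← R1 − 230/117·R3.
R2 ← R2 − 1004/351·R3.
R4 ← R4 − 17801/3510·R3.
R5 ← R5 − 5114/585·R3.
R4 ← R4 / (-177979/73560).
R1 ← R1 − 199/1226·R4.
R2 ← R2 − 1058/1839·R4.
R3 ← R3 − 2015/2452·R4.
R5 ← R5 − 7167/3065·R4.
R5 ← R5 / (-67531001/1779790).
R1 ← R1 + 1233027/177979·R5.
R2 ← R2 + 2122783/177979·R5.
R3 ← R3 + 41494/177979·R5.
R4 ← R4 − 1019264/177979·R5.
Reading off the reduced rows gives x_1 = 5, x_2 = -4, x_3 = 5, x_4 = -4, x_5 = -3.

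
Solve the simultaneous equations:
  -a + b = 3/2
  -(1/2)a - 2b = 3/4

Row-reduce the augmented matrix:
R1 ← R1 / (-1).
R2 ← R2 + 1/2·R1.
R2 ← R2 / (-5/2).
R1 ← R1 + 1·R2.
Reading off the reduced rows gives a = -3/2, b = 0.

a = -3/2, b = 0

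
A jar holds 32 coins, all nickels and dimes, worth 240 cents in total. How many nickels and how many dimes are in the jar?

nickels: 16, dimes: 16

Let n = nickels, d = dimes.
  n + d = 32
  5n + 10d = 240
From equation 1: n = 32 − d.
Substitute into equation 2 and solve: d = 16.
Then n = 16.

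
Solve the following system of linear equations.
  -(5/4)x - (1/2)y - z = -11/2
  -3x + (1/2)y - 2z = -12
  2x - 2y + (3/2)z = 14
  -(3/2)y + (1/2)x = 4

Row-reduce:
R1 ← R1 / (-5/4).
R2 ← R2 + 3·R1.
R3 ← R3 − 2·R1.
R4 ← R4 − 1/2·R1.
R2 ← R2 / (17/10).
R1 ← R1 − 2/5·R2.
R3 ← R3 + 14/5·R2.
R4 ← R4 + 17/10·R2.
R3 ← R3 / (19/34).
R1 ← R1 − 12/17·R3.
R2 ← R2 − 4/17·R3.
Row 4 reduces to 0 = 3, a contradiction. The system is inconsistent.

no solution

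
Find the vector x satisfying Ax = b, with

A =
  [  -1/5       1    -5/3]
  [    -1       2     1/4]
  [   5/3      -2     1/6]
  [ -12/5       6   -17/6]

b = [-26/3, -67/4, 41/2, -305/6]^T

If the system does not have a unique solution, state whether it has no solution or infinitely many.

x_1 = 5, x_2 = -6, x_3 = 1

Row-reduce the augmented matrix:
R1 ← R1 / (-1/5).
R2 ← R2 + 1·R1.
R3 ← R3 − 5/3·R1.
R4 ← R4 + 12/5·R1.
R2 ← R2 / (-3).
R1 ← R1 + 5·R2.
R3 ← R3 − 19/3·R2.
R4 ← R4 + 6·R2.
R3 ← R3 / (475/108).
R1 ← R1 + 215/36·R3.
R2 ← R2 + 103/36·R3.
R4 reduces to 0 = 0, so the extra equation is consistent.
Reading off the reduced rows gives x_1 = 5, x_2 = -6, x_3 = 1.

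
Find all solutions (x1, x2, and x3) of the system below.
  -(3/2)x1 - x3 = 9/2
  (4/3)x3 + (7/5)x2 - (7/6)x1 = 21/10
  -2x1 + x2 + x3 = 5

x1 = -3, x2 = -1, x3 = 0

Row-reduce the augmented matrix:
R1 ← R1 / (-3/2).
R2 ← R2 + 7/6·R1.
R3 ← R3 + 2·R1.
R2 ← R2 / (7/5).
R3 ← R3 − 1·R2.
R3 ← R3 / (52/63).
R1 ← R1 − 2/3·R3.
R2 ← R2 − 95/63·R3.
Reading off the reduced rows gives x1 = -3, x2 = -1, x3 = 0.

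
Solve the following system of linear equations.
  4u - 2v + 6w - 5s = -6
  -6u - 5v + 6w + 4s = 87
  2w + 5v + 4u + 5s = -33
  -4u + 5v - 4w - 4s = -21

Row-reduce the augmented matrix:
R1 ← R1 / (4).
R2 ← R2 + 6·R1.
R3 ← R3 − 4·R1.
R4 ← R4 + 4·R1.
R2 ← R2 / (-8).
R1 ← R1 + 1/2·R2.
R3 ← R3 − 7·R2.
R4 ← R4 − 3·R2.
R3 ← R3 / (73/8).
R1 ← R1 − 9/16·R3.
R2 ← R2 + 15/8·R3.
R4 ← R4 − 61/8·R3.
R4 ← R4 / (-1176/73).
R1 ← R1 + 213/146·R4.
R2 ← R2 − 136/73·R4.
R3 ← R3 − 111/146·R4.
Reading off the reduced rows gives u = -6, v = -5, w = 3, s = 2.

u = -6, v = -5, w = 3, s = 2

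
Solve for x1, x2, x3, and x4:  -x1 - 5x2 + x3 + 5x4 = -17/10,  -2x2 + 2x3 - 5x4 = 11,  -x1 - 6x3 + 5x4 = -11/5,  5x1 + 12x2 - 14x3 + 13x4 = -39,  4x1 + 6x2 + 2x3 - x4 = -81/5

x1 = -9/5, x2 = -3/2, x3 = -1, x4 = -2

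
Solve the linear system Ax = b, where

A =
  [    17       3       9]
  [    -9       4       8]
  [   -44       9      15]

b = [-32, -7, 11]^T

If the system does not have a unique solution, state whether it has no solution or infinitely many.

infinitely many solutions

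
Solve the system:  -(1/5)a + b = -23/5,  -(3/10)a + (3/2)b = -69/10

Row-reduce:
R1 ← R1 / (-1/5).
R2 ← R2 + 3/10·R1.
Rank is 1 with 2 unknowns, leaving b free.

infinitely many solutions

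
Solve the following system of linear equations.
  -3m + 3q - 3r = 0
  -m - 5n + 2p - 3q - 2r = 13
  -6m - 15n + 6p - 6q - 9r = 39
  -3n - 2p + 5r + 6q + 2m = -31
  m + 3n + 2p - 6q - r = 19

infinitely many solutions

Row-reduce:
R1 ← R1 / (-3).
R2 ← R2 + 1·R1.
R3 ← R3 + 6·R1.
R4 ← R4 − 2·R1.
R5 ← R5 − 1·R1.
R2 ← R2 / (-5).
R3 ← R3 + 15·R2.
R4 ← R4 + 3·R2.
R5 ← R5 − 3·R2.
Swap R3 and R4.
R3 ← R3 / (-16/5).
R2 ← R2 + 2/5·R3.
R5 ← R5 − 16/5·R3.
Swap R4 and R5.
R4 ← R4 / (3).
R1 ← R1 + 1·R4.
R2 ← R2 + 1/2·R4.
R3 ← R3 + 13/4·R4.
Rank is 4 with 5 unknowns, leaving r free.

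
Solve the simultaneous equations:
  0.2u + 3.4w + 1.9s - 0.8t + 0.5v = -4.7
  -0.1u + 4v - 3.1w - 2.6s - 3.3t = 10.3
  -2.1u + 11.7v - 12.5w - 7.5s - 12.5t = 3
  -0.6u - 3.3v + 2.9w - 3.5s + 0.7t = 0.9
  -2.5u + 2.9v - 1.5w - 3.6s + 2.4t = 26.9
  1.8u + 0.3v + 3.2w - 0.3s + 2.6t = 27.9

u = 5, v = 5, w = 1, s = -4, t = 5

Row-reduce the augmented matrix:
R1 ← R1 / (1/5).
R2 ← R2 + 1/10·R1.
R3 ← R3 + 21/10·R1.
R4 ← R4 + 3/5·R1.
R5 ← R5 + 5/2·R1.
R6 ← R6 − 9/5·R1.
R2 ← R2 / (17/4).
R1 ← R1 − 5/2·R2.
R3 ← R3 − 339/20·R2.
R4 ← R4 + 9/5·R2.
R5 ← R5 − 183/20·R2.
R6 ← R6 + 21/5·R2.
R3 ← R3 / (12233/425).
R1 ← R1 − 303/17·R3.
R2 ← R2 + 28/85·R3.
R4 ← R4 − 10631/850·R3.
R5 ← R5 − 18706/425·R3.
R6 ← R6 + 12233/425·R3.
R4 ← R4 / (-413966/61165).
R1 ← R1 + 16070/12233·R4.
R2 ← R2 + 2085/12233·R4.
R3 ← R3 − 8088/12233·R4.
R5 ← R5 + 660353/122330·R4.
R5 ← R5 / (10594246/1034915).
R1 ← R1 − 433980/206983·R5.
R2 ← R2 + 191635/206983·R5.
R3 ← R3 + 56261/206983·R5.
R4 ← R4 − 18275/206983·R5.
R6 reduces to 0 = 0, so the extra equation is consistent.
Reading off the reduced rows gives u = 5, v = 5, w = 1, s = -4, t = 5.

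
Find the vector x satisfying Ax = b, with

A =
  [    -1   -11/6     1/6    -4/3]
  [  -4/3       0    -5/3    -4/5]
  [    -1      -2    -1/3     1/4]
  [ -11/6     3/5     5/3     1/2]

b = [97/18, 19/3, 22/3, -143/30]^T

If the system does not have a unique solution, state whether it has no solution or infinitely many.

x_1 = -1, x_2 = -8/3, x_3 = -3, x_4 = 0

Row-reduce the augmented matrix:
R1 ← R1 / (-1).
R2 ← R2 + 4/3·R1.
R3 ← R3 + 1·R1.
R4 ← R4 + 11/6·R1.
R2 ← R2 / (22/9).
R1 ← R1 − 11/6·R2.
R3 ← R3 + 1/6·R2.
R4 ← R4 − 713/180·R2.
R3 ← R3 / (-83/132).
R1 ← R1 − 5/4·R3.
R2 ← R2 + 17/22·R3.
R4 ← R4 − 5837/1320·R3.
R4 ← R4 / (215197/16600).
R1 ← R1 − 6441/1660·R4.
R2 ← R2 + 1351/830·R4.
R3 ← R3 + 1089/415·R4.
Reading off the reduced rows gives x_1 = -1, x_2 = -8/3, x_3 = -3, x_4 = 0.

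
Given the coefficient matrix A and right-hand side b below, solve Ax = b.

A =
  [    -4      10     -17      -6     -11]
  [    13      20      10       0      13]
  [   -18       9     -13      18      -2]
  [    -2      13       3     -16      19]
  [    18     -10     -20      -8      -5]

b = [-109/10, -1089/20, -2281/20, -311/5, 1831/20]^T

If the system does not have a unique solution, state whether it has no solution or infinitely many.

x_1 = 13/5, x_2 = -3, x_3 = 3/4, x_4 = -2, x_5 = -11/4

Row-reduce the augmented matrix:
R1 ← R1 / (-4).
R2 ← R2 − 13·R1.
R3 ← R3 + 18·R1.
R4 ← R4 + 2·R1.
R5 ← R5 − 18·R1.
R2 ← R2 / (105/2).
R1 ← R1 + 5/2·R2.
R3 ← R3 + 36·R2.
R4 ← R4 − 8·R2.
R5 ← R5 − 35·R2.
R3 ← R3 / (2273/70).
R1 ← R1 − 44/21·R3.
R2 ← R2 + 181/210·R3.
R4 ← R4 − 3863/210·R3.
R5 ← R5 + 199/3·R3.
R4 ← R4 / (-63522/2273).
R1 ← R1 + 3340/2273·R4.
R2 ← R2 − 1064/2273·R4.
R3 ← R3 − 2214/2273·R4.
R5 ← R5 − 96856/2273·R4.
R5 ← R5 / (3899021/95283).
R1 ← R1 + 86897/95283·R5.
R2 ← R2 − 55183/95283·R5.
R3 ← R3 − 4684/3529·R5.
R4 ← R4 + 67475/190566·R5.
Reading off the reduced rows gives x_1 = 13/5, x_2 = -3, x_3 = 3/4, x_4 = -2, x_5 = -11/4.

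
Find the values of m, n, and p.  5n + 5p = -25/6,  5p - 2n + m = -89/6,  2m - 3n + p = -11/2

Row-reduce the augmented matrix:
Swap R1 and R2.
R3 ← R3 − 2·R1.
R2 ← R2 / (5).
R1 ← R1 + 2·R2.
R3 ← R3 − 1·R2.
R3 ← R3 / (-10).
R1 ← R1 − 7·R3.
R2 ← R2 − 1·R3.
Reading off the reduced rows gives m = 1, n = 5/3, p = -5/2.

m = 1, n = 5/3, p = -5/2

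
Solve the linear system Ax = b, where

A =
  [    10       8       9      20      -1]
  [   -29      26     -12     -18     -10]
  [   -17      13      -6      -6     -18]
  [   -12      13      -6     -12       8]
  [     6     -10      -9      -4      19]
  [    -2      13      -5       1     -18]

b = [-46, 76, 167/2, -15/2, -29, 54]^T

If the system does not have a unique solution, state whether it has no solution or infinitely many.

x_1 = -2, x_2 = -3/2, x_3 = -3, x_4 = 1/2, x_5 = -3

Row-reduce the augmented matrix:
R1 ← R1 / (10).
R2 ← R2 + 29·R1.
R3 ← R3 + 17·R1.
R4 ← R4 + 12·R1.
R5 ← R5 − 6·R1.
R6 ← R6 + 2·R1.
R2 ← R2 / (246/5).
R1 ← R1 − 4/5·R2.
R3 ← R3 − 133/5·R2.
R4 ← R4 − 113/5·R2.
R5 ← R5 + 74/5·R2.
R6 ← R6 − 73/5·R2.
R3 ← R3 / (275/164).
R1 ← R1 − 55/82·R3.
R2 ← R2 − 47/164·R3.
R4 ← R4 + 275/164·R3.
R5 ← R5 + 833/82·R3.
R6 ← R6 + 1211/164·R3.
Swap R4 and R5.
R4 ← R4 / (9528/275).
R1 ← R1 + 6/5·R4.
R2 ← R2 + 76/275·R4.
R3 ← R3 − 3136/825·R4.
R6 ← R6 − 17489/825·R4.
Swap R5 and R6.
R5 ← R5 / (-156541/4764).
R1 ← R1 − 2441/794·R5.
R2 ← R2 − 565/397·R5.
R3 ← R3 + 1019/1191·R5.
R4 ← R4 + 2813/1588·R5.
R6 reduces to 0 = 0, so the extra equation is consistent.
Reading off the reduced rows gives x_1 = -2, x_2 = -3/2, x_3 = -3, x_4 = 1/2, x_5 = -3.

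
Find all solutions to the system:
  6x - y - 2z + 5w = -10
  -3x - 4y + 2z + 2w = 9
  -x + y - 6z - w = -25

Row-reduce:
R1 ← R1 / (6).
R2 ← R2 + 3·R1.
R3 ← R3 + 1·R1.
R2 ← R2 / (-9/2).
R1 ← R1 + 1/6·R2.
R3 ← R3 − 5/6·R2.
R3 ← R3 / (-166/27).
R1 ← R1 + 10/27·R3.
R2 ← R2 + 2/9·R3.
Rank is 3 with 4 unknowns, leaving w free.

infinitely many solutions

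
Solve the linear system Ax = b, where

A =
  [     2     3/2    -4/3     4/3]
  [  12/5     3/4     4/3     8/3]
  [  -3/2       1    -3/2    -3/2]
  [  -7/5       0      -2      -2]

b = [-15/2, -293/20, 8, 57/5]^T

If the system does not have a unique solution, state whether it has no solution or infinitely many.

no solution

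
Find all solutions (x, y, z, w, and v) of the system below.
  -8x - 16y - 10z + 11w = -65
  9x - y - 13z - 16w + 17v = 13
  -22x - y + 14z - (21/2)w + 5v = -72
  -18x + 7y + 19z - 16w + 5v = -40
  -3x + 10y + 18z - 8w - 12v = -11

no solution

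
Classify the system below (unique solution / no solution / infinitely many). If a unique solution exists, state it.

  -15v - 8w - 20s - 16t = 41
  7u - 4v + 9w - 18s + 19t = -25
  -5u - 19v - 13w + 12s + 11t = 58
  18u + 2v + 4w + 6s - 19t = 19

infinitely many solutions

Row-reduce:
Swap R1 and R2.
R1 ← R1 / (7).
R3 ← R3 + 5·R1.
R4 ← R4 − 18·R1.
R2 ← R2 / (-15).
R1 ← R1 + 4/7·R2.
R3 ← R3 + 153/7·R2.
R4 ← R4 − 86/7·R2.
R3 ← R3 / (178/35).
R1 ← R1 − 167/105·R3.
R2 ← R2 − 8/15·R3.
R4 ← R4 + 2698/105·R3.
R4 ← R4 / (47744/267).
R1 ← R1 + 2845/267·R4.
R2 ← R2 + 436/267·R4.
R3 ← R3 − 495/89·R4.
Rank is 4 with 5 unknowns, leaving t free.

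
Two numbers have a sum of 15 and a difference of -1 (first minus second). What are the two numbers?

first number: 7, second number: 8

Let x = first number, y = second number.
  x + y = 15
  x - y = -1
Row-reduce the augmented matrix:
R2 ← R2 − 1·R1.
R2 ← R2 / (-2).
R1 ← R1 − 1·R2.
Reading off the reduced rows gives x = 7, y = 8.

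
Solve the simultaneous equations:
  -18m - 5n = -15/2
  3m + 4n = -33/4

m = 5/4, n = -3

Row-reduce the augmented matrix:
R1 ← R1 / (-18).
R2 ← R2 − 3·R1.
R2 ← R2 / (19/6).
R1 ← R1 − 5/18·R2.
Reading off the reduced rows gives m = 5/4, n = -3.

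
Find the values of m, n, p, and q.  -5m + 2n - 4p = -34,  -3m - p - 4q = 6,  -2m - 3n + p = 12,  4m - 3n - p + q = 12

Row-reduce the augmented matrix:
R1 ← R1 / (-5).
R2 ← R2 + 3·R1.
R3 ← R3 + 2·R1.
R4 ← R4 − 4·R1.
R2 ← R2 / (-6/5).
R1 ← R1 + 2/5·R2.
R3 ← R3 + 19/5·R2.
R4 ← R4 + 7/5·R2.
R3 ← R3 / (-11/6).
R1 ← R1 − 1/3·R3.
R2 ← R2 + 7/6·R3.
R4 ← R4 + 35/6·R3.
R4 ← R4 / (-381/11).
R1 ← R1 − 40/11·R4.
R2 ← R2 + 52/11·R4.
R3 ← R3 + 76/11·R4.
Reading off the reduced rows gives m = 2, n = -4, p = 4, q = -4.

m = 2, n = -4, p = 4, q = -4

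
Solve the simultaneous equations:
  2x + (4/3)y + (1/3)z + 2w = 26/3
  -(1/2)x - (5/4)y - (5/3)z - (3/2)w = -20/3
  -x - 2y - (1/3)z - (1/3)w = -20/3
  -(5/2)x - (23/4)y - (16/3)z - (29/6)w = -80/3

infinitely many solutions

Row-reduce:
R1 ← R1 / (2).
R2 ← R2 + 1/2·R1.
R3 ← R3 + 1·R1.
R4 ← R4 + 5/2·R1.
R2 ← R2 / (-11/12).
R1 ← R1 − 2/3·R2.
R3 ← R3 + 4/3·R2.
R4 ← R4 + 49/12·R2.
R3 ← R3 / (47/22).
R1 ← R1 + 65/66·R3.
R2 ← R2 − 19/11·R3.
R4 ← R4 − 47/22·R3.
Rank is 3 with 4 unknowns, leaving w free.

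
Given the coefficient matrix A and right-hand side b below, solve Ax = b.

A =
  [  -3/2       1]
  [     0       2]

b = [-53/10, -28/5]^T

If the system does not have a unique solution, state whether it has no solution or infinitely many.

x_1 = 5/3, x_2 = -14/5

Row-reduce the augmented matrix:
R1 ← R1 / (-3/2).
R2 ← R2 / (2).
R1 ← R1 + 2/3·R2.
Reading off the reduced rows gives x_1 = 5/3, x_2 = -14/5.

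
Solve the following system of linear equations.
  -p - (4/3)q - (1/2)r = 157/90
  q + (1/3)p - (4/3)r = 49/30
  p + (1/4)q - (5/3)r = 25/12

Row-reduce the augmented matrix:
R1 ← R1 / (-1).
R2 ← R2 − 1/3·R1.
R3 ← R3 − 1·R1.
R2 ← R2 / (5/9).
R1 ← R1 − 4/3·R2.
R3 ← R3 + 13/12·R2.
R3 ← R3 / (-611/120).
R1 ← R1 − 41/10·R3.
R2 ← R2 + 27/10·R3.
Reading off the reduced rows gives p = -1/2, q = -1/3, r = -8/5.

p = -1/2, q = -1/3, r = -8/5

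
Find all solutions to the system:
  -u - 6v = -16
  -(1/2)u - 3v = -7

no solution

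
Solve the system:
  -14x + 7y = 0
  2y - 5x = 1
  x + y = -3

x = -1, y = -2

Row-reduce the augmented matrix:
R1 ← R1 / (-14).
R2 ← R2 + 5·R1.
R3 ← R3 − 1·R1.
R2 ← R2 / (-1/2).
R1 ← R1 + 1/2·R2.
R3 ← R3 − 3/2·R2.
R3 reduces to 0 = 0, so the extra equation is consistent.
Reading off the reduced rows gives x = -1, y = -2.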